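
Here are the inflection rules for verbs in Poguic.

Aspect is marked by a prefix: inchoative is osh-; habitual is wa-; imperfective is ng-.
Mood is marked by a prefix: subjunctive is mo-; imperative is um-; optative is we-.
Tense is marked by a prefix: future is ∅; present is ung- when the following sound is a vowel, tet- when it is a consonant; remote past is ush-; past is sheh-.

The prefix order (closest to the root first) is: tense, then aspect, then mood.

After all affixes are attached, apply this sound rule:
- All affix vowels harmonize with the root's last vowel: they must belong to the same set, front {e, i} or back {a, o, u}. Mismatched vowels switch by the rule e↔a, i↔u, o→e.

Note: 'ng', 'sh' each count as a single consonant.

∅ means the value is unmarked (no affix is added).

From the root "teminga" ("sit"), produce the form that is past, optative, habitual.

wawashahteminga

Attach tense past sheh- → shehteminga.
Attach aspect habitual wa- → washehteminga.
Attach mood optative we- → wewashehteminga.
Apply vowel harmony: wewashehteminga → wawashahteminga.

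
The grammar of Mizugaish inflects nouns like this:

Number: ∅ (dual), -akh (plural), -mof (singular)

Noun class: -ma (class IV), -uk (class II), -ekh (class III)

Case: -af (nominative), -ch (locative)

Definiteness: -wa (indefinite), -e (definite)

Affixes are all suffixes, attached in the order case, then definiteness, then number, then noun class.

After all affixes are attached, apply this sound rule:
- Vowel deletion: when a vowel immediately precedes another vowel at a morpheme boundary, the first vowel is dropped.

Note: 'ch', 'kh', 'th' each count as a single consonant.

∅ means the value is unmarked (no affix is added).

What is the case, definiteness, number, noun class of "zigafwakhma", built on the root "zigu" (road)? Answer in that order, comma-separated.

Segment: zigu-af-wa-akh-ma.
case: -af → nominative.
definiteness: -wa → indefinite.
number: -akh → plural.
noun class: -ma → class IV.

nominative, indefinite, plural, class IV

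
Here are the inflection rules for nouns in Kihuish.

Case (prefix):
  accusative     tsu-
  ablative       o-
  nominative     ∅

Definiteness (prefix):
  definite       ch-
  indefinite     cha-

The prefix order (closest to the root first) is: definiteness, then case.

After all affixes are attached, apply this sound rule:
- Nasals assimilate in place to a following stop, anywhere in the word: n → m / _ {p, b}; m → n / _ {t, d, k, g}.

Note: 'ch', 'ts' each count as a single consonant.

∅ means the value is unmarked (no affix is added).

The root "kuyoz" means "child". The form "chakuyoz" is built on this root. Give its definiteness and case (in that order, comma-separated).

Segment: cha-kuyoz.
definiteness: cha- → indefinite.
case: ∅ → nominative.

indefinite, nominative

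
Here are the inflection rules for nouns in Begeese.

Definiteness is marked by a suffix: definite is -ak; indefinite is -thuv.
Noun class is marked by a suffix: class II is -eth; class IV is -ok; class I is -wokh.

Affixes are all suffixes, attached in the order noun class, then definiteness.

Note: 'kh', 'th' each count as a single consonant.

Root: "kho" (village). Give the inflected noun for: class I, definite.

khowokhak

Attach noun class class I -wokh → khowokh.
Attach definiteness definite -ak → khowokhak.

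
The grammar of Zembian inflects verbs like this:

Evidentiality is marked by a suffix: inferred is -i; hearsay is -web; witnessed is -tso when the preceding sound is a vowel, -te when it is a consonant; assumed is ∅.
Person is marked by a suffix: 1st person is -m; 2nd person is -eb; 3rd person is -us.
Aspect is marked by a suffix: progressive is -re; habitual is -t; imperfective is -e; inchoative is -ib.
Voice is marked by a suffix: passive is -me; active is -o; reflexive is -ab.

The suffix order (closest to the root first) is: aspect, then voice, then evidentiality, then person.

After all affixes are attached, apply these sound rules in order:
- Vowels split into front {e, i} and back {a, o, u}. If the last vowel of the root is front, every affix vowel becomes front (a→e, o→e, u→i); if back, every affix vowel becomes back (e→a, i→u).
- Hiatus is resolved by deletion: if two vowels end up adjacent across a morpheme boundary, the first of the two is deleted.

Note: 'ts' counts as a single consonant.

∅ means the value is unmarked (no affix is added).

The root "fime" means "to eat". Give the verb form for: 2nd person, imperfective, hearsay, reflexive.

Attach aspect imperfective -e → fimee.
Attach voice reflexive -ab → fimeeab.
Attach evidentiality hearsay -web → fimeeabweb.
Attach person 2nd person -eb → fimeeabwebeb.
Apply vowel harmony: fimeeabwebeb → fimeeebwebeb.
Apply vowel deletion: fimeeebwebeb → fimebwebeb.

fimebwebeb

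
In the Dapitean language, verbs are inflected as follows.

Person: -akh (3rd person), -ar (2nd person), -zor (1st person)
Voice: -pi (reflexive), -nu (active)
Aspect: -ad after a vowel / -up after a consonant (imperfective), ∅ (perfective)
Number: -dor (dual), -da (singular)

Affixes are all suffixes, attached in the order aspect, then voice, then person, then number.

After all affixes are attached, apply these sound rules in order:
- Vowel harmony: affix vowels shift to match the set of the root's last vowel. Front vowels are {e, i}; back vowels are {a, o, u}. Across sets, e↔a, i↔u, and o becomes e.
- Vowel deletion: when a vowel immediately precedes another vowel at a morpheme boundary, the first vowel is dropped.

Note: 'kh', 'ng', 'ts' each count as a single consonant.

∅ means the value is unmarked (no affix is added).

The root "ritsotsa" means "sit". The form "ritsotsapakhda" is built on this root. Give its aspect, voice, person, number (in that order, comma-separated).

Segment: ritsotsa-pi-akh-da.
aspect: ∅ → perfective.
voice: -pi → reflexive.
person: -akh → 3rd person.
number: -da → singular.

perfective, reflexive, 3rd person, singular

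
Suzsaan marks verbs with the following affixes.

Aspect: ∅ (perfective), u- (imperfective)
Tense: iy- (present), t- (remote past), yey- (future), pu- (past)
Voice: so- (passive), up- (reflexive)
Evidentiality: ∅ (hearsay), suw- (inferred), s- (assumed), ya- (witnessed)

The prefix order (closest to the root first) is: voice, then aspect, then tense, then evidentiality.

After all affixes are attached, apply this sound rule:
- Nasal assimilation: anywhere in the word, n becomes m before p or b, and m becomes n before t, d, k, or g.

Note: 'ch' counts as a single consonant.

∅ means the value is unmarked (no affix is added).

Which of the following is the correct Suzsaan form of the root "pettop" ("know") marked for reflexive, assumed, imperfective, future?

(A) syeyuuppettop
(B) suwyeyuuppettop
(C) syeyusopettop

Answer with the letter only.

A

Attach voice reflexive up- → uppettop.
Attach aspect imperfective u- → uuppettop.
Attach tense future yey- → yeyuuppettop.
Attach evidentiality assumed s- → syeyuuppettop.
Nasal assimilation: no change.
So the correct form is syeyuuppettop, option (A).
(C) syeyusopettop is wrong: it uses passive instead of reflexive for voice.
(B) suwyeyuuppettop is wrong: it uses inferred instead of assumed for evidentiality.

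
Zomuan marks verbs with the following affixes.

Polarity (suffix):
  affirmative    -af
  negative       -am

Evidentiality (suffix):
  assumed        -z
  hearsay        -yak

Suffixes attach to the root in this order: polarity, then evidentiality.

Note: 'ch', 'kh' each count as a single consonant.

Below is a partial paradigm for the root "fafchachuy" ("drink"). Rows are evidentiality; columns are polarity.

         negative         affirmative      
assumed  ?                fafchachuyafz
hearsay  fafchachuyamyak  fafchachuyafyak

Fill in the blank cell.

Attach polarity negative -am → fafchachuyam.
Attach evidentiality assumed -z → fafchachuyamz.

fafchachuyamz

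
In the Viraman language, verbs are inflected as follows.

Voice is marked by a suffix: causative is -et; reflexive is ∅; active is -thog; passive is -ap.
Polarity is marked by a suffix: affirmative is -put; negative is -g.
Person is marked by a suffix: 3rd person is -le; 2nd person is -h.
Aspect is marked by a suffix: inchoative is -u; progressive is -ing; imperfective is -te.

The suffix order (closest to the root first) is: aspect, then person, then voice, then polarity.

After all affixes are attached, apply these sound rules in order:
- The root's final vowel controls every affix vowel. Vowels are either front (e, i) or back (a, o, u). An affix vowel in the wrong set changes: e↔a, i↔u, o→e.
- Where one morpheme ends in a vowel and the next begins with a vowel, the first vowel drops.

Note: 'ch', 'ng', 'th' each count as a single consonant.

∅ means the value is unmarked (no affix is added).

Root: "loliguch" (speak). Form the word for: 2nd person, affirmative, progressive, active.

Attach aspect progressive -ing → loliguching.
Attach person 2nd person -h → loliguchingh.
Attach voice active -thog → loliguchinghthog.
Attach polarity affirmative -put → loliguchinghthogput.
Apply vowel harmony: loliguchinghthogput → loliguchunghthogput.
Vowel deletion: no change.

loliguchunghthogput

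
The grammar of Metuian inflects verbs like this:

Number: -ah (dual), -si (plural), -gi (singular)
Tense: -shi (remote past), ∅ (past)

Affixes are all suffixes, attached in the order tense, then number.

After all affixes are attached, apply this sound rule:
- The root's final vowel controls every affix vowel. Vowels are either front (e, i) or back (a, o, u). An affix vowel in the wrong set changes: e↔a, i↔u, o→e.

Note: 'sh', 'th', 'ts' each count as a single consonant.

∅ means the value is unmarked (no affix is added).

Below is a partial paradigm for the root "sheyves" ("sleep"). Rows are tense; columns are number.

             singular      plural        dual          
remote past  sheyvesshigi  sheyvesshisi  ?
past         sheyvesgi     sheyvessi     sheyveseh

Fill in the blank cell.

sheyvesshieh

Attach tense remote past -shi → sheyvesshi.
Attach number dual -ah → sheyvesshiah.
Apply vowel harmony: sheyvesshiah → sheyvesshieh.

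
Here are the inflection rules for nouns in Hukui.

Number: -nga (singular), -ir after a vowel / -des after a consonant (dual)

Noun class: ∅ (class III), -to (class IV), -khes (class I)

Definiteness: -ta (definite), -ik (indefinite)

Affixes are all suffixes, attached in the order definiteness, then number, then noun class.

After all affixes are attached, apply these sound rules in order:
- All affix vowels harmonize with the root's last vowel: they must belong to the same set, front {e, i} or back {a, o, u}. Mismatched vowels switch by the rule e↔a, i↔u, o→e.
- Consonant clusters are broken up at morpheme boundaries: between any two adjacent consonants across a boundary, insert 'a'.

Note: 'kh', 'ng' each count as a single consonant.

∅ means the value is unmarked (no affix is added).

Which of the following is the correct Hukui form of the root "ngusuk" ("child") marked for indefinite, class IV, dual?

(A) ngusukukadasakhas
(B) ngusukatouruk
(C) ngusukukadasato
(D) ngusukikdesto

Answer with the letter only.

C

Attach definiteness indefinite -ik → ngusukik.
Attach number dual -des (after consonant 'k') → ngusukikdes.
Attach noun class class IV -to → ngusukikdesto.
Apply vowel harmony: ngusukikdesto → ngusukukdasto.
Apply epenthesis: ngusukukdasto → ngusukukadasato.
So the correct form is ngusukukadasato, option (C).
(A) ngusukukadasakhas is wrong: it uses class I instead of class IV for noun class.
(D) ngusukikdesto is wrong: it fails to apply the sound rule(s).
(B) ngusukatouruk is wrong: it has the affixes in the wrong order.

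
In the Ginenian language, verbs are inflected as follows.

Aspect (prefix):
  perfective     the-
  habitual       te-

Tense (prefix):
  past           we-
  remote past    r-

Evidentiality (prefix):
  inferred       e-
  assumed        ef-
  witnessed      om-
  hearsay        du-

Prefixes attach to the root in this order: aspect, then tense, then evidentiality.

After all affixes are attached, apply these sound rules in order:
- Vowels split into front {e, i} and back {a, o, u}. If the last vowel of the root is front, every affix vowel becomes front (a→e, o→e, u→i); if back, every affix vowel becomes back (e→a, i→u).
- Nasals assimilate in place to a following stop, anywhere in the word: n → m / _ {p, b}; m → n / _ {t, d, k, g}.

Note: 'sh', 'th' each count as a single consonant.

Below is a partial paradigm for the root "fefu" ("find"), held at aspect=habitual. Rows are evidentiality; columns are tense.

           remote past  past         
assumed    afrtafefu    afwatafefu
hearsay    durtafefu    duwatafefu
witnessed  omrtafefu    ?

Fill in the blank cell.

omwatafefu

Attach aspect habitual te- → tefefu.
Attach tense past we- → wetefefu.
Attach evidentiality witnessed om- → omwetefefu.
Apply vowel harmony: omwetefefu → omwatafefu.
Nasal assimilation: no change.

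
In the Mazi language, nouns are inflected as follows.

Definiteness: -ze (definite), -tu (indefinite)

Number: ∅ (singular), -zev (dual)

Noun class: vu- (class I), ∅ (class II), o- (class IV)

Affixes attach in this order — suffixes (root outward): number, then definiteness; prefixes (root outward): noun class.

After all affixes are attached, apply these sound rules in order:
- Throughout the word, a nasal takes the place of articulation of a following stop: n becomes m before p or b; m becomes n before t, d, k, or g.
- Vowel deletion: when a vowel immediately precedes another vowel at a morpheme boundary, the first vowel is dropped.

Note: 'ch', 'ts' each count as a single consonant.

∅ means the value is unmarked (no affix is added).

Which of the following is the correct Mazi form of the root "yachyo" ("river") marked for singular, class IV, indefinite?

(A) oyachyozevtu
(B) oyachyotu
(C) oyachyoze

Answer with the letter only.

B

number = singular: zero marking, form stays yachyo.
Attach noun class class IV o- → oyachyo.
Attach definiteness indefinite -tu → oyachyotu.
Nasal assimilation: no change.
Vowel deletion: no change.
So the correct form is oyachyotu, option (B).
(A) oyachyozevtu is wrong: it uses dual instead of singular for number.
(C) oyachyoze is wrong: it uses definite instead of indefinite for definiteness.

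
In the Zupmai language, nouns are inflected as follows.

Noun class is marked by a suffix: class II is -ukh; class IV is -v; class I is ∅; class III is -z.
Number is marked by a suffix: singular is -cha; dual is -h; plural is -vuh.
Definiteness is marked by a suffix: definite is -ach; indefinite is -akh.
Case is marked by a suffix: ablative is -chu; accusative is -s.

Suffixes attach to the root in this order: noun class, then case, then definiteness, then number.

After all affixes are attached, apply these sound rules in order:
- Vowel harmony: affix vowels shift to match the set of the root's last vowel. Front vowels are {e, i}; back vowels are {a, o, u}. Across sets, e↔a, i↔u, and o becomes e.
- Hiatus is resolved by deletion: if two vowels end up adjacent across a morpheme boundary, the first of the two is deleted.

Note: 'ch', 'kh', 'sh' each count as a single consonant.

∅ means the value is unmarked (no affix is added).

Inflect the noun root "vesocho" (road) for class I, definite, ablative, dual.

vesochochachh

noun class = class I: zero marking, form stays vesocho.
Attach case ablative -chu → vesochochu.
Attach definiteness definite -ach → vesochochuach.
Attach number dual -h → vesochochuachh.
Vowel harmony: no change.
Apply vowel deletion: vesochochuachh → vesochochachh.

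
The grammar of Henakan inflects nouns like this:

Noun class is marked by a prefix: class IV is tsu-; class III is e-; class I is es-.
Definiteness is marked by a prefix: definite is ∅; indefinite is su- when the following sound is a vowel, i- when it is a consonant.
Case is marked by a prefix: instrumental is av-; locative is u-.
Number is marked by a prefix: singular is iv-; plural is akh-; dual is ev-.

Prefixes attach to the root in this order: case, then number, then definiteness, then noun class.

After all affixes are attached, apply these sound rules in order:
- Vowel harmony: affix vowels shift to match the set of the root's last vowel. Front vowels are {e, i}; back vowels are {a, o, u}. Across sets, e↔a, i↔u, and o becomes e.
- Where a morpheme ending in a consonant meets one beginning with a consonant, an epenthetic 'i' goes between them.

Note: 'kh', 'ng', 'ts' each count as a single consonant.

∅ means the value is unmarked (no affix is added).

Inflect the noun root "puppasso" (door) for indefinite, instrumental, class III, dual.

Attach case instrumental av- → avpuppasso.
Attach number dual ev- → evavpuppasso.
Attach definiteness indefinite su- (before vowel 'e') → suevavpuppasso.
Attach noun class class III e- → esuevavpuppasso.
Apply vowel harmony: esuevavpuppasso → asuavavpuppasso.
Apply epenthesis: asuavavpuppasso → asuavavipuppasso.

asuavavipuppasso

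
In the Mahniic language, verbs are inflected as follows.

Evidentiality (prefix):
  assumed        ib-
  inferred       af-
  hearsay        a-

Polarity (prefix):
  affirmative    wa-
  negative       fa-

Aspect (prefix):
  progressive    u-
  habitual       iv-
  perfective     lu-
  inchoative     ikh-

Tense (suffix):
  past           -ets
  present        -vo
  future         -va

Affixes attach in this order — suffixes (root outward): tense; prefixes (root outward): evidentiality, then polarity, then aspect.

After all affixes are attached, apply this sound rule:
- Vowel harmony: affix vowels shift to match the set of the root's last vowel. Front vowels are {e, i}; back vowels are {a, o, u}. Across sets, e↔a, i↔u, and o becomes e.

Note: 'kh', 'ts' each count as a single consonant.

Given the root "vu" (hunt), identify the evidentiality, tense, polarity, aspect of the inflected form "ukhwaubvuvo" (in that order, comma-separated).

Segment: ikh-wa-ib-vu-vo.
evidentiality: ib- → assumed.
tense: -vo → present.
polarity: wa- → affirmative.
aspect: ikh- → inchoative.

assumed, present, affirmative, inchoative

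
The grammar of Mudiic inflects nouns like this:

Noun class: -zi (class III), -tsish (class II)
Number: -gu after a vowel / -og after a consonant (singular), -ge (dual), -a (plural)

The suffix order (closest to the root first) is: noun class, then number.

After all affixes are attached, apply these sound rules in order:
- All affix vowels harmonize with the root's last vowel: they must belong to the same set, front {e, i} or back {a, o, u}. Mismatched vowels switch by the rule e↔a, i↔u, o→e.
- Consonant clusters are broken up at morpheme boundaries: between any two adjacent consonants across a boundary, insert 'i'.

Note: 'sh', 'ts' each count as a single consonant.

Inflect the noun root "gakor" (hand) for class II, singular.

gakoritsushog

Attach noun class class II -tsish → gakortsish.
Attach number singular -og (after consonant 'sh') → gakortsishog.
Apply vowel harmony: gakortsishog → gakortsushog.
Apply epenthesis: gakortsushog → gakoritsushog.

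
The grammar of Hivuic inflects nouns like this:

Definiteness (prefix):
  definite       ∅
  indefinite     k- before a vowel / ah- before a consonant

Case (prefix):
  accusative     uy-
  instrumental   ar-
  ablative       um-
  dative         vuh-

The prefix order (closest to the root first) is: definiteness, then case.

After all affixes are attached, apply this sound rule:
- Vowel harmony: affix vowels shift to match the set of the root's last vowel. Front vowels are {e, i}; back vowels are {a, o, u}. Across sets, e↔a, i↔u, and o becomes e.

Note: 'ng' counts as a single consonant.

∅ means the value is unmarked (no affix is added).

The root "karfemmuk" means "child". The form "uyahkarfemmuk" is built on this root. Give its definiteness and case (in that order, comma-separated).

Segment: uy-ah-karfemmuk.
definiteness: k/ah- → indefinite.
case: uy- → accusative.

indefinite, accusative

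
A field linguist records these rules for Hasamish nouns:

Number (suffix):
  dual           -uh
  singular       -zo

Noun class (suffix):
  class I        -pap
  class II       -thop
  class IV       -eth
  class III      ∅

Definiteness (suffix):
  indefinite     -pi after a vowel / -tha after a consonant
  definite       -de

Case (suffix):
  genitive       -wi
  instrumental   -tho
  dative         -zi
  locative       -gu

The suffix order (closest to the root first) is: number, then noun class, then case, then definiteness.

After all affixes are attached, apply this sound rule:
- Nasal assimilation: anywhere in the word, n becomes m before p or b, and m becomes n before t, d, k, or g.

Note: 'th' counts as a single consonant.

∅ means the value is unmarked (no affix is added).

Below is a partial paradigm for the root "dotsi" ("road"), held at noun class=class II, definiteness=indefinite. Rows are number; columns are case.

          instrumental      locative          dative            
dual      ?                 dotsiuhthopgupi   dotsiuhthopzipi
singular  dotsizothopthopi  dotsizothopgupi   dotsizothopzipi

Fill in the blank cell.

dotsiuhthopthopi

Attach number dual -uh → dotsiuh.
Attach noun class class II -thop → dotsiuhthop.
Attach case instrumental -tho → dotsiuhthoptho.
Attach definiteness indefinite -pi (after vowel 'o') → dotsiuhthopthopi.
Nasal assimilation: no change.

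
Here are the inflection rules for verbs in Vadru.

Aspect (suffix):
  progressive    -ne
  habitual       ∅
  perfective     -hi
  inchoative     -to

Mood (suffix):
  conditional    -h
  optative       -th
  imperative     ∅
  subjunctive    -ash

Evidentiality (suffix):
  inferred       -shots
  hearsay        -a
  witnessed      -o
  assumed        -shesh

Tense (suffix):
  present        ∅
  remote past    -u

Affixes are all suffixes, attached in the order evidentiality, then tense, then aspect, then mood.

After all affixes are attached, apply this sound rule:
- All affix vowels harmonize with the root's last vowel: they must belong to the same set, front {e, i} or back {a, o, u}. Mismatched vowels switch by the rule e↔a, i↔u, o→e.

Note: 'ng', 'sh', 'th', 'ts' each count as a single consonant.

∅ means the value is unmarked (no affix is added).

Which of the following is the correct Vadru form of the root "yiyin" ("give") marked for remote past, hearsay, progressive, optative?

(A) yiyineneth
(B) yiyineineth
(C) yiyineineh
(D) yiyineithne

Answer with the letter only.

Attach evidentiality hearsay -a → yiyina.
Attach tense remote past -u → yiyinau.
Attach aspect progressive -ne → yiyinaune.
Attach mood optative -th → yiyinauneth.
Apply vowel harmony: yiyinauneth → yiyineineth.
So the correct form is yiyineineth, option (B).
(C) yiyineineh is wrong: it uses conditional instead of optative for mood.
(D) yiyineithne is wrong: it has the affixes in the wrong order.
(A) yiyineneth is wrong: it uses present instead of remote past for tense.

B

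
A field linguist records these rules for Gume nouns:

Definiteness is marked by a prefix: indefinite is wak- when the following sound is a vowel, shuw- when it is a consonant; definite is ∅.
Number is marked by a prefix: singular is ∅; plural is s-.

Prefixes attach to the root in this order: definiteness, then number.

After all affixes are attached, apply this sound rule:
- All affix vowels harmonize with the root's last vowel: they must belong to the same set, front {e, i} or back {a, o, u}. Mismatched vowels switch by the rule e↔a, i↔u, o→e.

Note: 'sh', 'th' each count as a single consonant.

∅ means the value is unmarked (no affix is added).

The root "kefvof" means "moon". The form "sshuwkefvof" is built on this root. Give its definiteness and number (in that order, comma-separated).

indefinite, plural

Segment: s-shuw-kefvof.
definiteness: wak/shuw- → indefinite.
number: s- → plural.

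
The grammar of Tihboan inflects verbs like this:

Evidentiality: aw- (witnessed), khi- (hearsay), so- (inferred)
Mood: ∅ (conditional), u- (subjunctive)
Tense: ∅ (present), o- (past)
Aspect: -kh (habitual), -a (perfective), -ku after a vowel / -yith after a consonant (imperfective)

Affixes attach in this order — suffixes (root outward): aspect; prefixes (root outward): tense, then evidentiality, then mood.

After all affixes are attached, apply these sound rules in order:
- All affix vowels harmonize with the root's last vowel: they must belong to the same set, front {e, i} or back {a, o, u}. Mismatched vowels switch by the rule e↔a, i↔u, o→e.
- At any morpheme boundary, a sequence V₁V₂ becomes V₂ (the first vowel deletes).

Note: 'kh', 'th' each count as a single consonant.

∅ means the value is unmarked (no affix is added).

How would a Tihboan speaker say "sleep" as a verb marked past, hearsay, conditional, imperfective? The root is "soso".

Attach tense past o- → ososo.
Attach evidentiality hearsay khi- → khiososo.
Attach aspect imperfective -ku (after vowel 'o') → khiososoku.
mood = conditional: zero marking, form stays khiososoku.
Apply vowel harmony: khiososoku → khuososoku.
Apply vowel deletion: khuososoku → khososoku.

khososoku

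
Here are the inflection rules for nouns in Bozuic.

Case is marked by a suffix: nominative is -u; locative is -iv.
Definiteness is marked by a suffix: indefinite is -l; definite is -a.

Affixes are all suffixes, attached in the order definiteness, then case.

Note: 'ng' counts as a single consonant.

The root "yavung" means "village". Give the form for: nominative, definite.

Attach definiteness definite -a → yavunga.
Attach case nominative -u → yavungau.

yavungau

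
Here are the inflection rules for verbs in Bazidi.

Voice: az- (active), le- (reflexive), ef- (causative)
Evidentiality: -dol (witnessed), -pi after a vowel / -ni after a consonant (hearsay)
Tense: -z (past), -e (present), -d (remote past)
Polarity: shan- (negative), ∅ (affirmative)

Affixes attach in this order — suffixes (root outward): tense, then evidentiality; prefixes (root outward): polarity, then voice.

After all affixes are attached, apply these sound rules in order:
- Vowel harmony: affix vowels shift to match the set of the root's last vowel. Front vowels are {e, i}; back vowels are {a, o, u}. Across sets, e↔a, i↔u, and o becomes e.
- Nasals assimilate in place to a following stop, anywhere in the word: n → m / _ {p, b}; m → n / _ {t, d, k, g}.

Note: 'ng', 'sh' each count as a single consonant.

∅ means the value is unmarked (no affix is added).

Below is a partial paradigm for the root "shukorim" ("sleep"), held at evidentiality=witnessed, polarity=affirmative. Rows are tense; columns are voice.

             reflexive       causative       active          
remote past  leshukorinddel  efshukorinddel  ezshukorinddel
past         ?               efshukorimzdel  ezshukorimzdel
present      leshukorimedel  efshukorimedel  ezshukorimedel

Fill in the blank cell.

Attach tense past -z → shukorimz.
Attach evidentiality witnessed -dol → shukorimzdol.
polarity = affirmative: zero marking, form stays shukorimzdol.
Attach voice reflexive le- → leshukorimzdol.
Apply vowel harmony: leshukorimzdol → leshukorimzdel.
Nasal assimilation: no change.

leshukorimzdel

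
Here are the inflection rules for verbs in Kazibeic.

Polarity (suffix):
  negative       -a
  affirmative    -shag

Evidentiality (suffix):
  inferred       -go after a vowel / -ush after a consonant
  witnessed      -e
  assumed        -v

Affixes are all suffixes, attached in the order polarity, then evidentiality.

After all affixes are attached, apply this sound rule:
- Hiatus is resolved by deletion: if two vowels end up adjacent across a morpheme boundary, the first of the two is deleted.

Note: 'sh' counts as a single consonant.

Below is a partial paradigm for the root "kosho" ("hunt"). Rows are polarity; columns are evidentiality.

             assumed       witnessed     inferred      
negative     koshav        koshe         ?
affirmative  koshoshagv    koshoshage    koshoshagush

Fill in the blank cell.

Attach polarity negative -a → koshoa.
Attach evidentiality inferred -go (after vowel 'a') → koshoago.
Apply vowel deletion: koshoago → koshago.

koshago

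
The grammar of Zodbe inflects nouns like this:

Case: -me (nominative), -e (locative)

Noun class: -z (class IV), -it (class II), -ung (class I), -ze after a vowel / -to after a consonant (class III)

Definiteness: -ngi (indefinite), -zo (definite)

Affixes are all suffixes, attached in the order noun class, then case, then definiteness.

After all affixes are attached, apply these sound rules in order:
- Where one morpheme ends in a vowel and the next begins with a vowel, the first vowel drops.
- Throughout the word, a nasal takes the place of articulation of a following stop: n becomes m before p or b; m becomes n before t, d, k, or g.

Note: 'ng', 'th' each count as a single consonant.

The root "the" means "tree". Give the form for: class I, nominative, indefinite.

thungmengi

Attach noun class class I -ung → theung.
Attach case nominative -me → theungme.
Attach definiteness indefinite -ngi → theungmengi.
Apply vowel deletion: theungmengi → thungmengi.
Nasal assimilation: no change.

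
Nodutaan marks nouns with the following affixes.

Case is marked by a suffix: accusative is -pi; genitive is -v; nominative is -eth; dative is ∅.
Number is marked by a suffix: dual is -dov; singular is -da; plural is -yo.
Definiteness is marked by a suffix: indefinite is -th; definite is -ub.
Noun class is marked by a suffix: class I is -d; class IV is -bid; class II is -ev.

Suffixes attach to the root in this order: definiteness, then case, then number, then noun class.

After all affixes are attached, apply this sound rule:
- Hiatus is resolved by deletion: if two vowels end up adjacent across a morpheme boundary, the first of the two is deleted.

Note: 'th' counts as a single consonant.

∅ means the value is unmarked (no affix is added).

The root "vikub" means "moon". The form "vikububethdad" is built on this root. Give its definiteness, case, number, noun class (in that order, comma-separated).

Segment: vikub-ub-eth-da-d.
definiteness: -ub → definite.
case: -eth → nominative.
number: -da → singular.
noun class: -d → class I.

definite, nominative, singular, class I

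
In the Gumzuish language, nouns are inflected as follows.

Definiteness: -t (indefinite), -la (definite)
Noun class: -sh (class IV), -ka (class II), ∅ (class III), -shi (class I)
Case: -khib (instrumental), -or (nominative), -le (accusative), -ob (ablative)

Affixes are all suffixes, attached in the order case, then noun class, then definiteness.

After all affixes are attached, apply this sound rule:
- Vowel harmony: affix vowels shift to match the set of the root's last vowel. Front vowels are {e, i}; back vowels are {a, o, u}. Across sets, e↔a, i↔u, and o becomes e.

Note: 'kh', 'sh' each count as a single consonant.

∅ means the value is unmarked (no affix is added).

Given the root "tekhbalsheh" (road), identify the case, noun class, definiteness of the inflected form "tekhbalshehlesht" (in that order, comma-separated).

Segment: tekhbalsheh-le-sh-t.
case: -le → accusative.
noun class: -sh → class IV.
definiteness: -t → indefinite.

accusative, class IV, indefinite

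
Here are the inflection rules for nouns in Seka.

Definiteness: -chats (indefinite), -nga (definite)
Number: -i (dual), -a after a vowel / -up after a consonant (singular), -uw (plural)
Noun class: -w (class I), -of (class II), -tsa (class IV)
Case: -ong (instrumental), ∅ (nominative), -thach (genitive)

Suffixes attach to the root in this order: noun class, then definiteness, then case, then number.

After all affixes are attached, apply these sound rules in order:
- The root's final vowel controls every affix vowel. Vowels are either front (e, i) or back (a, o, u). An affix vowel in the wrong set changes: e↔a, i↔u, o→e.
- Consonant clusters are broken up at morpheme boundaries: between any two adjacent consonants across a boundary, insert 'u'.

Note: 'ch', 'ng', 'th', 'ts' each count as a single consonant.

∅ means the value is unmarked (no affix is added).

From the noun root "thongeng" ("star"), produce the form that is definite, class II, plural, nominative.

Attach noun class class II -of → thongengof.
Attach definiteness definite -nga → thongengofnga.
case = nominative: zero marking, form stays thongengofnga.
Attach number plural -uw → thongengofngauw.
Apply vowel harmony: thongengofngauw → thongengefngeiw.
Apply epenthesis: thongengefngeiw → thongengefungeiw.

thongengefungeiw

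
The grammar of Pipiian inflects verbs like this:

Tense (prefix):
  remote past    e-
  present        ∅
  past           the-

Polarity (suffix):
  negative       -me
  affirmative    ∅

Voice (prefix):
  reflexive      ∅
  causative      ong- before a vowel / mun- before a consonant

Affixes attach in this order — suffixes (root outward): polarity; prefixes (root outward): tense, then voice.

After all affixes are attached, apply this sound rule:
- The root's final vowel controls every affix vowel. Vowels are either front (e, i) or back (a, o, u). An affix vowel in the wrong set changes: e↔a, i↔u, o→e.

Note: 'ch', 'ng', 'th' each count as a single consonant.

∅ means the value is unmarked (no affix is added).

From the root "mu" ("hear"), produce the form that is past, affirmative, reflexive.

thamu

Attach tense past the- → themu.
polarity = affirmative: zero marking, form stays themu.
voice = reflexive: zero marking, form stays themu.
Apply vowel harmony: themu → thamu.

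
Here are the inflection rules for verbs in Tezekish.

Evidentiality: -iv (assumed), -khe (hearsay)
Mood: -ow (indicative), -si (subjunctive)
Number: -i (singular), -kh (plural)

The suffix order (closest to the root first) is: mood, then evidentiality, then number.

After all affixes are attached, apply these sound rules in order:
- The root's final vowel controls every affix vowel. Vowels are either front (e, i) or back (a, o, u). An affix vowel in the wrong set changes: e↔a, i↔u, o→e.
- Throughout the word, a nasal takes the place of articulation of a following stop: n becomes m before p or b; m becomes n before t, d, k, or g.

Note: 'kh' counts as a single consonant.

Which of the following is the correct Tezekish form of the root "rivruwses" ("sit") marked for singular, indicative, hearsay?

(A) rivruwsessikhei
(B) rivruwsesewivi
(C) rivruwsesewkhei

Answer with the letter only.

C

Attach mood indicative -ow → rivruwsesow.
Attach evidentiality hearsay -khe → rivruwsesowkhe.
Attach number singular -i → rivruwsesowkhei.
Apply vowel harmony: rivruwsesowkhei → rivruwsesewkhei.
Nasal assimilation: no change.
So the correct form is rivruwsesewkhei, option (C).
(A) rivruwsessikhei is wrong: it uses subjunctive instead of indicative for mood.
(B) rivruwsesewivi is wrong: it uses assumed instead of hearsay for evidentiality.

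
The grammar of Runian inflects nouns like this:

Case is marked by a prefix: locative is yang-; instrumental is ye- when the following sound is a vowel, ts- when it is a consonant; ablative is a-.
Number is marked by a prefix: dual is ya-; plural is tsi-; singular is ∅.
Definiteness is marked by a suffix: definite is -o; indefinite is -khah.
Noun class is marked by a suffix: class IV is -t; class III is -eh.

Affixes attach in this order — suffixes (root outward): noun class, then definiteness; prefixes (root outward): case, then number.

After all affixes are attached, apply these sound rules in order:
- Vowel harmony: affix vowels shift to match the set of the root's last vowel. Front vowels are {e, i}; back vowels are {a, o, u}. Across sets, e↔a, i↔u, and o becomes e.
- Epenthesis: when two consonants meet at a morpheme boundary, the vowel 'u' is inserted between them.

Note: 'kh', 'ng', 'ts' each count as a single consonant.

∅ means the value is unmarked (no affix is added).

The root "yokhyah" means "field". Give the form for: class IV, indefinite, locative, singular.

Attach noun class class IV -t → yokhyaht.
Attach case locative yang- → yangyokhyaht.
Attach definiteness indefinite -khah → yangyokhyahtkhah.
number = singular: zero marking, form stays yangyokhyahtkhah.
Vowel harmony: no change.
Apply epenthesis: yangyokhyahtkhah → yanguyokhyahutukhah.

yanguyokhyahutukhah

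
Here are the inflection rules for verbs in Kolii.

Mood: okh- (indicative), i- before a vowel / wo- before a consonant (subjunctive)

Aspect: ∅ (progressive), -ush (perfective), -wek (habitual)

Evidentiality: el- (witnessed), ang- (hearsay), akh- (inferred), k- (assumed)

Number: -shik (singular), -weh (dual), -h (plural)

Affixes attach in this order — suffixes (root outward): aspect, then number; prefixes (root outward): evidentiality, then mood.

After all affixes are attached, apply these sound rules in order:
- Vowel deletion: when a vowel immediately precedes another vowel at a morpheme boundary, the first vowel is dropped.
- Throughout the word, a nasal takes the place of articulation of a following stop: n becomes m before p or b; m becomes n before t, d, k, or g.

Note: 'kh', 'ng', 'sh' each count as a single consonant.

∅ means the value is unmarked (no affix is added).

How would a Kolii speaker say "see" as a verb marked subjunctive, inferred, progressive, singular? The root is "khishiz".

aspect = progressive: zero marking, form stays khishiz.
Attach evidentiality inferred akh- → akhkhishiz.
Attach number singular -shik → akhkhishizshik.
Attach mood subjunctive i- (before vowel 'a') → iakhkhishizshik.
Apply vowel deletion: iakhkhishizshik → akhkhishizshik.
Nasal assimilation: no change.

akhkhishizshik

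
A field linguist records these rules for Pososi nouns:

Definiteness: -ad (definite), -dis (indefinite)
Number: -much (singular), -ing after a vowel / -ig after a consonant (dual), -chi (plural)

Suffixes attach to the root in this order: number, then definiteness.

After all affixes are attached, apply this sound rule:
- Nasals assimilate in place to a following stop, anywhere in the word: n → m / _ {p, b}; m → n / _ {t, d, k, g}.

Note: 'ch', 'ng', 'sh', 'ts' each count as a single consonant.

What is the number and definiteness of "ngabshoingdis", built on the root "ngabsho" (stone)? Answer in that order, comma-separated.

Segment: ngabsho-ing-dis.
number: -ing/ig → dual.
definiteness: -dis → indefinite.

dual, indefinite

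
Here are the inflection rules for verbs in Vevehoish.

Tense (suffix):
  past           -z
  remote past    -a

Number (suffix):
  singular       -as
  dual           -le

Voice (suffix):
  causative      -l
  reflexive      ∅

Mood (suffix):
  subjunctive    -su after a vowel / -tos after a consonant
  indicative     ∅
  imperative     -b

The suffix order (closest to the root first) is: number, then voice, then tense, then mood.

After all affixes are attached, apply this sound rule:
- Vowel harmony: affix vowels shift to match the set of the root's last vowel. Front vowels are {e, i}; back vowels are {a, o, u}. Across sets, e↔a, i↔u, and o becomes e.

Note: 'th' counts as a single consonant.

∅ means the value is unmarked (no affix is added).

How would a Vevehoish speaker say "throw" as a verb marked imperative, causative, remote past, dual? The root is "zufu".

Attach number dual -le → zufule.
Attach voice causative -l → zufulel.
Attach tense remote past -a → zufulela.
Attach mood imperative -b → zufulelab.
Apply vowel harmony: zufulelab → zufulalab.

zufulalab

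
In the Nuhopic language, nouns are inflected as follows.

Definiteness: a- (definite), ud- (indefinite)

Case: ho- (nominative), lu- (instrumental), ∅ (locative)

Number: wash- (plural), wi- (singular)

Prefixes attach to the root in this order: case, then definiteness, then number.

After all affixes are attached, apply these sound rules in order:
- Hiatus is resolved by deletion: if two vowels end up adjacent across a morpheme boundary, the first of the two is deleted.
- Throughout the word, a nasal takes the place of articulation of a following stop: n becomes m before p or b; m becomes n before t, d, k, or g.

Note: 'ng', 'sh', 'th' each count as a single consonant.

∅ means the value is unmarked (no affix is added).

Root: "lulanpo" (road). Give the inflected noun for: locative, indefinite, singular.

wudlulampo

case = locative: zero marking, form stays lulanpo.
Attach definiteness indefinite ud- → udlulanpo.
Attach number singular wi- → wiudlulanpo.
Apply vowel deletion: wiudlulanpo → wudlulanpo.
Apply nasal assimilation: wudlulanpo → wudlulampo.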